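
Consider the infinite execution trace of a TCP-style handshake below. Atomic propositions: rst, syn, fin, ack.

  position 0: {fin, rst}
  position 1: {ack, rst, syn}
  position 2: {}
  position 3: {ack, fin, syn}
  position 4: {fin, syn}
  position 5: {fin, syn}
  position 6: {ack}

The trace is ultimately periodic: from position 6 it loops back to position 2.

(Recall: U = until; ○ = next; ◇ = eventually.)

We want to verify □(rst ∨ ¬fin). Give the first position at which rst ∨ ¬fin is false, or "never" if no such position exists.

Check rst ∨ ¬fin at each position in order: 0 ✓, 1 ✓, 2 ✓.
At position 3 the labels are {ack, fin, syn}, so rst ∨ ¬fin is false there. This is the first violation.

3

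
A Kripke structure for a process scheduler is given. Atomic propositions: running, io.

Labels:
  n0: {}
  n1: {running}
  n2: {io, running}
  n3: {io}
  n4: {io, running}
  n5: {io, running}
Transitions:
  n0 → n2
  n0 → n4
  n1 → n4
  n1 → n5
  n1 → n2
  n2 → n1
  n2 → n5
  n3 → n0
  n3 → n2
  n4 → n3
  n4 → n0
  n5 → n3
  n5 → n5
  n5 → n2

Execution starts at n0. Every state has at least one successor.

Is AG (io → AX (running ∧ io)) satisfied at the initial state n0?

States satisfying io → AX (running ∧ io): {n0, n1}.
States satisfying AG (io → AX (running ∧ io)): ∅.
n2 is reachable from n0 and violates io → AX (running ∧ io), so AG fails at n0.
n0 ∉ Sat(AG (io → AX (running ∧ io))).

Does not hold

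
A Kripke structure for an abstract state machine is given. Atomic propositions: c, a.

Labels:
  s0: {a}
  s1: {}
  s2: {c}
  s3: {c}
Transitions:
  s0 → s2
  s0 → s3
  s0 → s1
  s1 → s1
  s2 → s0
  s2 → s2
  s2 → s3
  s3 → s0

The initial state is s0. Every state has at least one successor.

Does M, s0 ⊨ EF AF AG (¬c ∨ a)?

Satisfied

States satisfying AF AG (¬c ∨ a): {s1}.
States satisfying EF AF AG (¬c ∨ a): {s0, s1, s2, s3}.
Some path from s0 reaches a state where AF AG (¬c ∨ a) holds.
s0 ∈ Sat(EF AF AG (¬c ∨ a)).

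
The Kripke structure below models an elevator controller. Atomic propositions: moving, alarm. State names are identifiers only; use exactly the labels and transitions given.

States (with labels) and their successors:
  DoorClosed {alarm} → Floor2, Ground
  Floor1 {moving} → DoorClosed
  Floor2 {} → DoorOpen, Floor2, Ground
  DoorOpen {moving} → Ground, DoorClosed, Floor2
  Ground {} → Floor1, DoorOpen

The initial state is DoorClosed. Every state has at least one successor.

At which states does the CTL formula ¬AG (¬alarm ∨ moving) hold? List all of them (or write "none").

{DoorClosed, Floor1, Floor2, DoorOpen, Ground}

States satisfying ¬alarm ∨ moving: {Floor1, Floor2, DoorOpen, Ground}.
States satisfying AG (¬alarm ∨ moving): ∅.
States satisfying ¬AG (¬alarm ∨ moving): {DoorClosed, Floor1, Floor2, DoorOpen, Ground}.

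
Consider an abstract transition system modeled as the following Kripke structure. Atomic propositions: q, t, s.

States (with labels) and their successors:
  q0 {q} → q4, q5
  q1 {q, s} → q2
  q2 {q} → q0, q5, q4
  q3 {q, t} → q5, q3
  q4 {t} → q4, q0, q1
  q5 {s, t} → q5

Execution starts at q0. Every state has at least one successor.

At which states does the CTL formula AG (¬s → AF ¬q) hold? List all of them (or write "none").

States satisfying ¬s → AF ¬q: {q0, q1, q2, q4, q5}.
States satisfying AG (¬s → AF ¬q): {q0, q1, q2, q4, q5}.

{q0, q1, q2, q4, q5}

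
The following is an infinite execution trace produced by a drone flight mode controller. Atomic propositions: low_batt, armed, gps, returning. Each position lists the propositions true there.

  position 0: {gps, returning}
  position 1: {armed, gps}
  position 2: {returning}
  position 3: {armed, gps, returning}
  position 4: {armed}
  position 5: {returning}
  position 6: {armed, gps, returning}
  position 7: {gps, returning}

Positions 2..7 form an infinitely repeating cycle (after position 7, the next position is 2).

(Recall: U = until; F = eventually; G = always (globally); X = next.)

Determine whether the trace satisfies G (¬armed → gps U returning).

Satisfied

¬armed → gps U returning holds at every position 0..7, and those are all positions ever visited, so G (¬armed → gps U returning) holds.
Positions where ¬armed holds: 0, 2, 5, 7.
Check gps U returning at each: 0→ok, 2→ok, 5→ok, 7→ok.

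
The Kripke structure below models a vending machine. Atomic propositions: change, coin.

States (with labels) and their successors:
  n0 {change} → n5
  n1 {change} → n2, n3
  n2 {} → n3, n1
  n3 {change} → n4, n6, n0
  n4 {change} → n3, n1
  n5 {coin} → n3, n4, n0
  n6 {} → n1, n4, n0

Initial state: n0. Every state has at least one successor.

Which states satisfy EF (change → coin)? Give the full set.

{n0, n1, n2, n3, n4, n5, n6}

States satisfying change → coin: {n2, n5, n6}.
States satisfying EF (change → coin): {n0, n1, n2, n3, n4, n5, n6}.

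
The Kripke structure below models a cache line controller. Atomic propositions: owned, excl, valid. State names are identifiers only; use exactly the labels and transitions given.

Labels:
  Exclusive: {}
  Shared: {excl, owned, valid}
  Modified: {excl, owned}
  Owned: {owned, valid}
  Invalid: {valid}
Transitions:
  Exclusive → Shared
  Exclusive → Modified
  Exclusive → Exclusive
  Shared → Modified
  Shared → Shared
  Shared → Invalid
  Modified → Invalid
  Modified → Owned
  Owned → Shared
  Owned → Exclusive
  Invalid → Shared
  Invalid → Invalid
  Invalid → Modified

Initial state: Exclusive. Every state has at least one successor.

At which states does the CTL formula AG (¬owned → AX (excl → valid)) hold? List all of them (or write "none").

States satisfying ¬owned → AX (excl → valid): {Shared, Modified, Owned}.
States satisfying AG (¬owned → AX (excl → valid)): ∅.

none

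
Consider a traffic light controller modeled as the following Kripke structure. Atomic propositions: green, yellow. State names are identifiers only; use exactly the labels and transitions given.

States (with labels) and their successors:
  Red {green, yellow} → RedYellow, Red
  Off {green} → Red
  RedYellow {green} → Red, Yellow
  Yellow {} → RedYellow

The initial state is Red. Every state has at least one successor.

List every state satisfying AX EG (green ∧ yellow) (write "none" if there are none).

{Off}

States satisfying EG (green ∧ yellow): {Red}.
States satisfying AX EG (green ∧ yellow): {Off}.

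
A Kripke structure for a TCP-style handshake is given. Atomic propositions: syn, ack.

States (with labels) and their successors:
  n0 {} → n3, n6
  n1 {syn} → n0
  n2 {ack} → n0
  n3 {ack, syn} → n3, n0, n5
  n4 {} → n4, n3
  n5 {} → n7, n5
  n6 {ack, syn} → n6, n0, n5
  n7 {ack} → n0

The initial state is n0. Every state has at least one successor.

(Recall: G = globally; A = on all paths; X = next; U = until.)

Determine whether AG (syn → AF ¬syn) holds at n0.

States satisfying syn → AF ¬syn: {n0, n1, n2, n4, n5, n7}.
States satisfying AG (syn → AF ¬syn): ∅.
n3 is reachable from n0 and violates syn → AF ¬syn, so AG fails at n0.
n0 ∉ Sat(AG (syn → AF ¬syn)).

Does not hold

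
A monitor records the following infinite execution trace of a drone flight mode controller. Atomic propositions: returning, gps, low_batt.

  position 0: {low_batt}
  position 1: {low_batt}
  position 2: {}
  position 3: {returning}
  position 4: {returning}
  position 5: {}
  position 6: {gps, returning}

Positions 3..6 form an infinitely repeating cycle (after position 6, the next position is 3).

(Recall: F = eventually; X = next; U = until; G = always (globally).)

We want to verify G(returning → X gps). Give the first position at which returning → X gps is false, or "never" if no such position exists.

Check returning → X gps at each position in order: 0 ✓, 1 ✓, 2 ✓.
At position 3 the labels are {returning} and the next position 4 has {returning}, so returning → X gps is false there. This is the first violation.

3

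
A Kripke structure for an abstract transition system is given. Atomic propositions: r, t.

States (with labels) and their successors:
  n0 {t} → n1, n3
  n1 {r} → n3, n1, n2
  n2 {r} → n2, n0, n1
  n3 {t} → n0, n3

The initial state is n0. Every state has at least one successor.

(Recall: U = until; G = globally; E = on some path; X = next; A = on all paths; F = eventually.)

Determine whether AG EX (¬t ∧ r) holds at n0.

No

States satisfying EX (¬t ∧ r): {n0, n1, n2}.
States satisfying AG EX (¬t ∧ r): ∅.
n3 is reachable from n0 and violates EX (¬t ∧ r), so AG fails at n0.
n0 ∉ Sat(AG EX (¬t ∧ r)).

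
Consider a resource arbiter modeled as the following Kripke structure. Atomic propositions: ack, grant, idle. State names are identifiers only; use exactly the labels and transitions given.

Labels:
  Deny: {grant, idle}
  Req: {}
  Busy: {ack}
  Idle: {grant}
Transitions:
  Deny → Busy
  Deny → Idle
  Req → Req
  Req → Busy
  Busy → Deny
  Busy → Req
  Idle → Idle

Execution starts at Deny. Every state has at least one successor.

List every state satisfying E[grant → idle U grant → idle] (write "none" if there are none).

States satisfying grant → idle: {Deny, Req, Busy}.
States satisfying E[grant → idle U grant → idle]: {Deny, Req, Busy}.

{Deny, Req, Busy}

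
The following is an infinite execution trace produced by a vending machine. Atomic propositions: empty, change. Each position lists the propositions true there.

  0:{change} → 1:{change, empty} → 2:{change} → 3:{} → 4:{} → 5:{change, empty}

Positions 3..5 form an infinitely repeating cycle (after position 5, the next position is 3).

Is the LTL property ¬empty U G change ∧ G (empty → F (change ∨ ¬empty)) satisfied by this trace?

Walking from position 0: at position 1, G change has not yet held and ¬empty fails, so ¬empty U G change is false.
empty → F (change ∨ ¬empty) holds at every position 0..5, and those are all positions ever visited, so G (empty → F (change ∨ ¬empty)) holds.
Positions where empty holds: 1, 5.
Check F (change ∨ ¬empty) at each: 1→ok, 5→ok.
At position 0: ¬empty U G change is false; G (empty → F (change ∨ ¬empty)) is true; so ¬empty U G change ∧ G (empty → F (change ∨ ¬empty)) is false.

No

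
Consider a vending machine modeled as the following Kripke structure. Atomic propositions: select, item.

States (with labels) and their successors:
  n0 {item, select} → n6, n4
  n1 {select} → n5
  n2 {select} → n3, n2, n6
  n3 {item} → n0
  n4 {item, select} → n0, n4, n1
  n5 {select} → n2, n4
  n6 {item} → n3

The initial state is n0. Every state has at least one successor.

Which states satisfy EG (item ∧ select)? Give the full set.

{n0, n4}

States satisfying item ∧ select: {n0, n4}.
States satisfying EG (item ∧ select): {n0, n4}.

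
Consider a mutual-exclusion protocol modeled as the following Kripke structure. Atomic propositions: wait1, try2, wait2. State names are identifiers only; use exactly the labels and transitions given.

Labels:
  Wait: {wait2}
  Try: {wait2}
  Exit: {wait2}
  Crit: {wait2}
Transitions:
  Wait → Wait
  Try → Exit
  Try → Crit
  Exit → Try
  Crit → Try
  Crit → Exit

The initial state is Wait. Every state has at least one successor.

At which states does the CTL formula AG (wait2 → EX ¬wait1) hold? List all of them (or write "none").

{Wait, Try, Exit, Crit}

States satisfying wait2 → EX ¬wait1: {Wait, Try, Exit, Crit}.
States satisfying AG (wait2 → EX ¬wait1): {Wait, Try, Exit, Crit}.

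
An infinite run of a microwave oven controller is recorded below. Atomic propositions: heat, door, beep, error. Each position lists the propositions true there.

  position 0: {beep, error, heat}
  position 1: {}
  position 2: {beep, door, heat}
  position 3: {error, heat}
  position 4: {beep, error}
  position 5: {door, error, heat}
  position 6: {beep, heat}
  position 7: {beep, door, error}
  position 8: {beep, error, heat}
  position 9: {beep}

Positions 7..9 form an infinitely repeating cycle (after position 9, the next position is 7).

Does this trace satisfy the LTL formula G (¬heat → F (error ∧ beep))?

Satisfied

¬heat → F (error ∧ beep) holds at every position 0..9, and those are all positions ever visited, so G (¬heat → F (error ∧ beep)) holds.
Positions where ¬heat holds: 1, 4, 7, 9.
Check F (error ∧ beep) at each: 1→ok, 4→ok, 7→ok, 9→ok.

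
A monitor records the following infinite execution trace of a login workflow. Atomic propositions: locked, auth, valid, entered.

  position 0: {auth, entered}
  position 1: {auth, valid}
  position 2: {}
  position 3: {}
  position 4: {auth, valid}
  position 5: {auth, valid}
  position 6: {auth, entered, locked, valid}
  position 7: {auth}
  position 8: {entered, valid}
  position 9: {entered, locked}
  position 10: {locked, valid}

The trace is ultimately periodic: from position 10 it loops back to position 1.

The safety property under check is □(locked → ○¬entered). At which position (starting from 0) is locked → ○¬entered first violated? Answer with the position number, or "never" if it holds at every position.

locked → ○¬entered holds at every position 0..10, and those are all the positions the trace ever visits, so the invariant □(locked → ○¬entered) is never violated.

never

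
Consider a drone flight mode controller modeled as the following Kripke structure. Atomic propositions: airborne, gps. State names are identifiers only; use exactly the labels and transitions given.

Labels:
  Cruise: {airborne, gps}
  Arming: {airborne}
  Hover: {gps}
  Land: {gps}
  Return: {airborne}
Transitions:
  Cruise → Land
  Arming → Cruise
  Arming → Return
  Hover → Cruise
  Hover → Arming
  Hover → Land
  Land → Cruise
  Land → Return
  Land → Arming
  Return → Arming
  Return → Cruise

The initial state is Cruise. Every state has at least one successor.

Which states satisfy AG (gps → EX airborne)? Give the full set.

none

States satisfying gps → EX airborne: {Arming, Hover, Land, Return}.
States satisfying AG (gps → EX airborne): ∅.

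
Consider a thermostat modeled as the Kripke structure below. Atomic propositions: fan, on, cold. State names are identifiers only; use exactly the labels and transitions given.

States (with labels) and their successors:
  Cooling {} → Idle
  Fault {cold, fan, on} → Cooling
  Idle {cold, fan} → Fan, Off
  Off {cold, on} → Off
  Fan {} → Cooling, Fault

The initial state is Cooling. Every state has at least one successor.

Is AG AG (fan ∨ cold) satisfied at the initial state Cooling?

Does not hold

States satisfying AG (fan ∨ cold): {Off}.
States satisfying AG AG (fan ∨ cold): {Off}.
Cooling is reachable from Cooling and violates AG (fan ∨ cold), so AG fails at Cooling.
Cooling ∉ Sat(AG AG (fan ∨ cold)).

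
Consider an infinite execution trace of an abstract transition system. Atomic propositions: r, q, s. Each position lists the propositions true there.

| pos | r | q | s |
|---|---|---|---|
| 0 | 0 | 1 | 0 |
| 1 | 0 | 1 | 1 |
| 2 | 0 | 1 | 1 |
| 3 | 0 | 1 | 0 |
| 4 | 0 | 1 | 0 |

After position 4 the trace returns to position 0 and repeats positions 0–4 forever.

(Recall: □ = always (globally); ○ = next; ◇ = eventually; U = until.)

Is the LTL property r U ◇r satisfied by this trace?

No

Walking from position 0: at position 0, ◇r has not yet held and r fails, so r U ◇r is false.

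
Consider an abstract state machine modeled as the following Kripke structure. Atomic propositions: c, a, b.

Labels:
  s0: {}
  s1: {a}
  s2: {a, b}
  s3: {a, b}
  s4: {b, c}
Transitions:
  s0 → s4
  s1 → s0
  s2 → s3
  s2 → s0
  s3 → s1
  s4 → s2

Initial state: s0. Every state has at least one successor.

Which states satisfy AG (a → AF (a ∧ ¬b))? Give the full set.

States satisfying a → AF (a ∧ ¬b): {s0, s1, s3, s4}.
States satisfying AG (a → AF (a ∧ ¬b)): ∅.

none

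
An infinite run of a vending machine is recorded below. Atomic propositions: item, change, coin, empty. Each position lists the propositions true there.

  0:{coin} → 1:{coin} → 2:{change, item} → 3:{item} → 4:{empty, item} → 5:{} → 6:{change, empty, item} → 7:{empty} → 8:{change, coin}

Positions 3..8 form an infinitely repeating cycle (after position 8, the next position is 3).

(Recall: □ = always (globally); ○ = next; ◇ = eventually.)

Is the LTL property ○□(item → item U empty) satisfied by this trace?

The position after 0 is 1; □(item → item U empty) is true there.

Satisfied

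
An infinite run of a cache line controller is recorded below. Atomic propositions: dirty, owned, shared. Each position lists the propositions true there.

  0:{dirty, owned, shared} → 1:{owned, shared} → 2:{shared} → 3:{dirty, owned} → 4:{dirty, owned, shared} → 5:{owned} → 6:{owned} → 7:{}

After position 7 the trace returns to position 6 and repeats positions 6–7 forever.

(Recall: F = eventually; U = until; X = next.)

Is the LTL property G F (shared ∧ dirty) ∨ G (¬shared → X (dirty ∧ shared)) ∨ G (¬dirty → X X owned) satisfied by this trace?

¬dirty → X X owned must hold at every position from 0 onward. It fails at position 5, so G (¬dirty → X X owned) is false.
Positions where ¬dirty holds: 1, 2, 5, 6, 7.
Check X X owned at each: 1→ok, 2→ok, 5→fails, 6→ok, 7→fails.
At position 0: G F (shared ∧ dirty) ∨ G (¬shared → X (dirty ∧ shared)) is false; G (¬dirty → X X owned) is false; so G F (shared ∧ dirty) ∨ G (¬shared → X (dirty ∧ shared)) ∨ G (¬dirty → X X owned) is false.

Violated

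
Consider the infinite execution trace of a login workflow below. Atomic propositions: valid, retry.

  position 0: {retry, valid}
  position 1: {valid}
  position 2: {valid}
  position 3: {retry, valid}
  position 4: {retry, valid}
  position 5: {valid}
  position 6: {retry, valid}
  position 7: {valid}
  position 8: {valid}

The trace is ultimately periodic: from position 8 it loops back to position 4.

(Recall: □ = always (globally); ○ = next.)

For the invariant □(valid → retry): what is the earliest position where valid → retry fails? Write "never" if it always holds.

1

Check valid → retry at each position in order: 0 ✓.
At position 1 the labels are {valid}, so valid → retry is false there. This is the first violation.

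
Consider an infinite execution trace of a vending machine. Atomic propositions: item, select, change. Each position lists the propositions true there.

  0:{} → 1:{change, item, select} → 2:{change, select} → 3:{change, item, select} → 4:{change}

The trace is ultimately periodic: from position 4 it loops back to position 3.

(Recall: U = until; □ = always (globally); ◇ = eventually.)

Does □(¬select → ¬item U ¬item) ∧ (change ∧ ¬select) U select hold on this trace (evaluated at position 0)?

Violated

¬select → ¬item U ¬item holds at every position 0..4, and those are all positions ever visited, so □(¬select → ¬item U ¬item) holds.
Positions where ¬select holds: 0, 4.
Check ¬item U ¬item at each: 0→ok, 4→ok.
Walking from position 0: at position 0, select has not yet held and change ∧ ¬select fails, so (change ∧ ¬select) U select is false.
At position 0: □(¬select → ¬item U ¬item) is true; (change ∧ ¬select) U select is false; so □(¬select → ¬item U ¬item) ∧ (change ∧ ¬select) U select is false.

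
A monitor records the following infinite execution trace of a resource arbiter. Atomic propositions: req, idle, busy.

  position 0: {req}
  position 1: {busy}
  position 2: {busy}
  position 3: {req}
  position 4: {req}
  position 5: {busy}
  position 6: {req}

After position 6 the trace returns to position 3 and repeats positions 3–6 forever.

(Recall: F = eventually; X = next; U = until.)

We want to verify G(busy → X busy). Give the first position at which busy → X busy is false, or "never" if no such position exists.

2

Check busy → X busy at each position in order: 0 ✓, 1 ✓.
At position 2 the labels are {busy} and the next position 3 has {req}, so busy → X busy is false there. This is the first violation.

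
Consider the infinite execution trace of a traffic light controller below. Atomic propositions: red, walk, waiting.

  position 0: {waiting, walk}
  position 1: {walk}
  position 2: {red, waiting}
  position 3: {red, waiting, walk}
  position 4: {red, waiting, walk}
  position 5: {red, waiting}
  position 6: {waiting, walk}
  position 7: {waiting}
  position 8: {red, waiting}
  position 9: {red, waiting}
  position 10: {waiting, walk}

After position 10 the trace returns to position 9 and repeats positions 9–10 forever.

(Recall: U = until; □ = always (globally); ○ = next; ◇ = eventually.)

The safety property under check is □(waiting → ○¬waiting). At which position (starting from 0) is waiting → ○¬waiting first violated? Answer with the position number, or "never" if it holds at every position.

2

Check waiting → ○¬waiting at each position in order: 0 ✓, 1 ✓.
At position 2 the labels are {red, waiting} and the next position 3 has {red, waiting, walk}, so waiting → ○¬waiting is false there. This is the first violation.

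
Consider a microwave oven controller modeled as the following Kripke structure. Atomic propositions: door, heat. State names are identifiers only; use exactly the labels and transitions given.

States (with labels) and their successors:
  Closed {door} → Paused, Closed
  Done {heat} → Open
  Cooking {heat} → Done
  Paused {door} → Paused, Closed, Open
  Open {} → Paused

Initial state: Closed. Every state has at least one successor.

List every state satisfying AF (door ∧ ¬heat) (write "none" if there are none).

States satisfying door ∧ ¬heat: {Closed, Paused}.
States satisfying AF (door ∧ ¬heat): {Closed, Done, Cooking, Paused, Open}.

{Closed, Done, Cooking, Paused, Open}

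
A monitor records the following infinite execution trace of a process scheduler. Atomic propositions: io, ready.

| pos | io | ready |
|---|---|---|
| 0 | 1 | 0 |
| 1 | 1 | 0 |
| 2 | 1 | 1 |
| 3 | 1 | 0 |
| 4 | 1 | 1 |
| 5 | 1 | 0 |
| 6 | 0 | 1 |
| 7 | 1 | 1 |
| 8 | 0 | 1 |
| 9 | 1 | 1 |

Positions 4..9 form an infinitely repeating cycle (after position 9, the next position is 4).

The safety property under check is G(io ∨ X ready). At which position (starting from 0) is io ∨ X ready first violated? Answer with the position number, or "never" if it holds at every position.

never

io ∨ X ready holds at every position 0..9, and those are all the positions the trace ever visits, so the invariant G(io ∨ X ready) is never violated.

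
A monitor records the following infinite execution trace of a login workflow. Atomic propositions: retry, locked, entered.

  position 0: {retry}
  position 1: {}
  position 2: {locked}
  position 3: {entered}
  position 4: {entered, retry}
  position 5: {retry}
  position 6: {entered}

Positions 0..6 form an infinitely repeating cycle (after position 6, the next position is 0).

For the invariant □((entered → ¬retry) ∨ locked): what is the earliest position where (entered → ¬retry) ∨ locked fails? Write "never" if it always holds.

4

Check (entered → ¬retry) ∨ locked at each position in order: 0 ✓, 1 ✓, 2 ✓, 3 ✓.
At position 4 the labels are {entered, retry}, so (entered → ¬retry) ∨ locked is false there. This is the first violation.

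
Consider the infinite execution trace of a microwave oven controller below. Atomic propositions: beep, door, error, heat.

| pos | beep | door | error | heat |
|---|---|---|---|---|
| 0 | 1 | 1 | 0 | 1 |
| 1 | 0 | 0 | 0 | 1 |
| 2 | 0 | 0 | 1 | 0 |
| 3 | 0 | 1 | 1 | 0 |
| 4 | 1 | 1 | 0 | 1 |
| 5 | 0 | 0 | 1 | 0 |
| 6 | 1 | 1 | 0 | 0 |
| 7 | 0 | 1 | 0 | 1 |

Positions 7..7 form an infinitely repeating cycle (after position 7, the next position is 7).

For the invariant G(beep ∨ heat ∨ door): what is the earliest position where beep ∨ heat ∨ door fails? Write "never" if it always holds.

Check beep ∨ heat ∨ door at each position in order: 0 ✓, 1 ✓.
At position 2 the labels are {error}, so beep ∨ heat ∨ door is false there. This is the first violation.

2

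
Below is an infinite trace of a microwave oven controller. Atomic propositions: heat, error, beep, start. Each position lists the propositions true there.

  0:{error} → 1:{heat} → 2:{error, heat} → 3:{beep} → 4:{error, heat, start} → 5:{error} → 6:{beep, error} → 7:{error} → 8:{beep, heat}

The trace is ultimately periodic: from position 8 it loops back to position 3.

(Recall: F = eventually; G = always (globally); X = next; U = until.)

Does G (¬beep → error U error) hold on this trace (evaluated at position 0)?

No

¬beep → error U error must hold at every position from 0 onward. It fails at position 1, so G (¬beep → error U error) is false.
Positions where ¬beep holds: 0, 1, 2, 4, 5, 7.
Check error U error at each: 0→ok, 1→fails, 2→ok, 4→ok, 5→ok, 7→ok.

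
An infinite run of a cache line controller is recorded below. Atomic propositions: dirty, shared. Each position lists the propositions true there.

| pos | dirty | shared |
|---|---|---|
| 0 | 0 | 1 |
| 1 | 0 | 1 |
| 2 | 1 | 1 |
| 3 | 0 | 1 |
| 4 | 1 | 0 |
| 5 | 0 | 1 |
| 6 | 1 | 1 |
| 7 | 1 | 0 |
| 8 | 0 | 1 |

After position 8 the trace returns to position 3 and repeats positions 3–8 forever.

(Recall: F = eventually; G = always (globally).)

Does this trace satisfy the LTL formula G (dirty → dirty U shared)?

Satisfied

dirty → dirty U shared holds at every position 0..8, and those are all positions ever visited, so G (dirty → dirty U shared) holds.
Positions where dirty holds: 2, 4, 6, 7.
Check dirty U shared at each: 2→ok, 4→ok, 6→ok, 7→ok.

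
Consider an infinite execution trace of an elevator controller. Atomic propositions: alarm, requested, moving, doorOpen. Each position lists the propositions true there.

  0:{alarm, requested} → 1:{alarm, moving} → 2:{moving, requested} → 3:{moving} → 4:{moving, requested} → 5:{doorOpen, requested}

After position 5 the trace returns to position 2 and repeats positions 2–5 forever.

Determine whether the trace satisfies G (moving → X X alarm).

Does not hold

moving → X X alarm must hold at every position from 0 onward. It fails at position 1, so G (moving → X X alarm) is false.
Positions where moving holds: 1, 2, 3, 4.
Check X X alarm at each: 1→fails, 2→fails, 3→fails, 4→fails.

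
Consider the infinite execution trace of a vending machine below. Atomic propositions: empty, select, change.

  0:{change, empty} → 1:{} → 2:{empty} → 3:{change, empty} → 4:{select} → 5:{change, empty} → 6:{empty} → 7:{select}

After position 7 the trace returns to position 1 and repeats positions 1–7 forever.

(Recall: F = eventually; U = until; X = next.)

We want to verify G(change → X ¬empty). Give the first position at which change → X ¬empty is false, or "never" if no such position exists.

5

Check change → X ¬empty at each position in order: 0 ✓, 1 ✓, 2 ✓, 3 ✓, 4 ✓.
At position 5 the labels are {change, empty} and the next position 6 has {empty}, so change → X ¬empty is false there. This is the first violation.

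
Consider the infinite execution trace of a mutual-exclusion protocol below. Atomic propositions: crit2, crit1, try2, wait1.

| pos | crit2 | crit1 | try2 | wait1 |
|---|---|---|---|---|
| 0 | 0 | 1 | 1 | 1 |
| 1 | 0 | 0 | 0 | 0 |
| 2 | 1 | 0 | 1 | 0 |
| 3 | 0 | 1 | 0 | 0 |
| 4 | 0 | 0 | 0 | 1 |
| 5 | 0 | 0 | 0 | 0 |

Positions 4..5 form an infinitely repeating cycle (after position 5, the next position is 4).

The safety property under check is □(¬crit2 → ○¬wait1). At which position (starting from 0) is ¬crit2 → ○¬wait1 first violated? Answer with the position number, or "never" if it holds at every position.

3

Check ¬crit2 → ○¬wait1 at each position in order: 0 ✓, 1 ✓, 2 ✓.
At position 3 the labels are {crit1} and the next position 4 has {wait1}, so ¬crit2 → ○¬wait1 is false there. This is the first violation.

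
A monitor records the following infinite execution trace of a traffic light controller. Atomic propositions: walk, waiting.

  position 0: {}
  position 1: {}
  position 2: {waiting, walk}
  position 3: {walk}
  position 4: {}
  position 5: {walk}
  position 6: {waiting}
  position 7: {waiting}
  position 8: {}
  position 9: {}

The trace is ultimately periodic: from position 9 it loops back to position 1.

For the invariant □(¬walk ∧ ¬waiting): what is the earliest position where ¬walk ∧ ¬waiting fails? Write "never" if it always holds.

2

Check ¬walk ∧ ¬waiting at each position in order: 0 ✓, 1 ✓.
At position 2 the labels are {waiting, walk}, so ¬walk ∧ ¬waiting is false there. This is the first violation.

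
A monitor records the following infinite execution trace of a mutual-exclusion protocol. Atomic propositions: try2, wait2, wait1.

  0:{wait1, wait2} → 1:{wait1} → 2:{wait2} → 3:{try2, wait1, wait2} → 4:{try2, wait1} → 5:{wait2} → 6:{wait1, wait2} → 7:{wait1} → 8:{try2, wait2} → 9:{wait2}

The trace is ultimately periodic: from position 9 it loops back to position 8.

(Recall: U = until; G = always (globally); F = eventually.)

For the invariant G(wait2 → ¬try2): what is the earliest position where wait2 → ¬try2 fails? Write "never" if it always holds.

Check wait2 → ¬try2 at each position in order: 0 ✓, 1 ✓, 2 ✓.
At position 3 the labels are {try2, wait1, wait2}, so wait2 → ¬try2 is false there. This is the first violation.

3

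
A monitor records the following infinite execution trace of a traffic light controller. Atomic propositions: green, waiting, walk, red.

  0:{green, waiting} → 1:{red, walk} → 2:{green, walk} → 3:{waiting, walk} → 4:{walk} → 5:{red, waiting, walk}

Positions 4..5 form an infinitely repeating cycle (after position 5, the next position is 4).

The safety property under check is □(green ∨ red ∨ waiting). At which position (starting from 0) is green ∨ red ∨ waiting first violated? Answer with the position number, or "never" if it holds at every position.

Check green ∨ red ∨ waiting at each position in order: 0 ✓, 1 ✓, 2 ✓, 3 ✓.
At position 4 the labels are {walk}, so green ∨ red ∨ waiting is false there. This is the first violation.

4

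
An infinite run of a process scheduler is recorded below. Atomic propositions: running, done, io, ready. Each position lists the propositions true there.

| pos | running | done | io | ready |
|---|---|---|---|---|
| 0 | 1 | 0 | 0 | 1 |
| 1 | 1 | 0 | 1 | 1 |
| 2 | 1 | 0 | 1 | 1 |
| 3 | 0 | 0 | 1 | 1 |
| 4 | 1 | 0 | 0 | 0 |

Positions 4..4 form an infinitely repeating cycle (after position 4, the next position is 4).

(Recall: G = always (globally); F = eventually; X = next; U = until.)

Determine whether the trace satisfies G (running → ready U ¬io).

Satisfied

running → ready U ¬io holds at every position 0..4, and those are all positions ever visited, so G (running → ready U ¬io) holds.
Positions where running holds: 0, 1, 2, 4.
Check ready U ¬io at each: 0→ok, 1→ok, 2→ok, 4→ok.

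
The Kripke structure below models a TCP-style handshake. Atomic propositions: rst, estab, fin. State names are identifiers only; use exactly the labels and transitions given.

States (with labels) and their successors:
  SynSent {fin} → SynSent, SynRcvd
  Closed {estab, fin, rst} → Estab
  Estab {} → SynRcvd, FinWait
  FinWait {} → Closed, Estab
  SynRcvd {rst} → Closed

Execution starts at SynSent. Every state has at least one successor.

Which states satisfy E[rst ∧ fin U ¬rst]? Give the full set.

{SynSent, Closed, Estab, FinWait}

States satisfying rst ∧ fin: {Closed}.
States satisfying ¬rst: {SynSent, Estab, FinWait}.
States satisfying E[rst ∧ fin U ¬rst]: {SynSent, Closed, Estab, FinWait}.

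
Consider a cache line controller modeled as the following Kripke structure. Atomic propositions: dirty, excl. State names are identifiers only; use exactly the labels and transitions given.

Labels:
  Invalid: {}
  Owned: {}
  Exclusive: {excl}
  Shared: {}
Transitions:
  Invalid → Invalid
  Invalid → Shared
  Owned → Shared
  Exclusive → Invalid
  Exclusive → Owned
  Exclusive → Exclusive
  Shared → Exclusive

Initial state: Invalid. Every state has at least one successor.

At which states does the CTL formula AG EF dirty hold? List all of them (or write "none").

States satisfying EF dirty: ∅.
States satisfying AG EF dirty: ∅.

none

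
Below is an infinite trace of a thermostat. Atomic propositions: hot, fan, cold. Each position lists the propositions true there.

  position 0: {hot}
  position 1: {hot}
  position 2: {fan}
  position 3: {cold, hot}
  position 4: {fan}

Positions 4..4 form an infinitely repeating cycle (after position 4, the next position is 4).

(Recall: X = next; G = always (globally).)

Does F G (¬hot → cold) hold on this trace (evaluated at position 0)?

No

G (¬hot → cold) is false at every position 0..4, so it never becomes true and F G (¬hot → cold) fails.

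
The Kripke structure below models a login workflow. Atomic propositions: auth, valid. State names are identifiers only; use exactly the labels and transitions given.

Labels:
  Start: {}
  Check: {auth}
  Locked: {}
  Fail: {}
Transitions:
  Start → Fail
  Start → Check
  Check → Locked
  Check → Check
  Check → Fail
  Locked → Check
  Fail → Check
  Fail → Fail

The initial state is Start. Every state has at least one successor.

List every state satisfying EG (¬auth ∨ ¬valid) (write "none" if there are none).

States satisfying ¬auth ∨ ¬valid: {Start, Check, Locked, Fail}.
States satisfying EG (¬auth ∨ ¬valid): {Start, Check, Locked, Fail}.

{Start, Check, Locked, Fail}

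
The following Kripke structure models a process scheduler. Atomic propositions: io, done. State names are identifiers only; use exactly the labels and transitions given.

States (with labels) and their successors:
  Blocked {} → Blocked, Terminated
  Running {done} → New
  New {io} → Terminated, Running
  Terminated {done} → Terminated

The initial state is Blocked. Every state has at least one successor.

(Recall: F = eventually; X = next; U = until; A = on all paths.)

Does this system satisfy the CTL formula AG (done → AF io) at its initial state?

Violated

States satisfying done → AF io: {Blocked, Running, New}.
States satisfying AG (done → AF io): ∅.
Terminated is reachable from Blocked and violates done → AF io, so AG fails at Blocked.
Blocked ∉ Sat(AG (done → AF io)).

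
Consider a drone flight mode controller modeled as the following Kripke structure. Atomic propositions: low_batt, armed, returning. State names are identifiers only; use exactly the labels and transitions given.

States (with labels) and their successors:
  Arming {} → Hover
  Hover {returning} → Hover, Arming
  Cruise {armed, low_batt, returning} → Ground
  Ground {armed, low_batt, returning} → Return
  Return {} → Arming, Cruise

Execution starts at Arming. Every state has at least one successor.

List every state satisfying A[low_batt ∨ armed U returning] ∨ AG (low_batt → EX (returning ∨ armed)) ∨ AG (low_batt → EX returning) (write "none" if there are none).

States satisfying low_batt ∨ armed: {Cruise, Ground}.
States satisfying returning: {Hover, Cruise, Ground}.
States satisfying A[low_batt ∨ armed U returning]: {Hover, Cruise, Ground}.
States satisfying low_batt → EX (returning ∨ armed): {Arming, Hover, Cruise, Return}.
States satisfying AG (low_batt → EX (returning ∨ armed)): {Arming, Hover}.
States satisfying low_batt → EX returning: {Arming, Hover, Cruise, Return}.
States satisfying AG (low_batt → EX returning): {Arming, Hover}.
States satisfying A[low_batt ∨ armed U returning] ∨ AG (low_batt → EX (returning ∨ armed)) ∨ AG (low_batt → EX returning): {Arming, Hover, Cruise, Ground}.

{Arming, Hover, Cruise, Ground}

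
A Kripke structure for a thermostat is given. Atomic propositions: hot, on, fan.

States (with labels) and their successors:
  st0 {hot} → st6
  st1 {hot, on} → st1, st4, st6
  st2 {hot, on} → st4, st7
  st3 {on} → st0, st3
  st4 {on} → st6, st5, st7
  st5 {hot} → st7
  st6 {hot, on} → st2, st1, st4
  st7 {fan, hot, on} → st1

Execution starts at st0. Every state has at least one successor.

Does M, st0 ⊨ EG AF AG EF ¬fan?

States satisfying AF AG EF ¬fan: {st0, st1, st2, st3, st4, st5, st6, st7}.
States satisfying EG AF AG EF ¬fan: {st0, st1, st2, st3, st4, st5, st6, st7}.
st0 ∈ Sat(EG AF AG EF ¬fan).

Satisfied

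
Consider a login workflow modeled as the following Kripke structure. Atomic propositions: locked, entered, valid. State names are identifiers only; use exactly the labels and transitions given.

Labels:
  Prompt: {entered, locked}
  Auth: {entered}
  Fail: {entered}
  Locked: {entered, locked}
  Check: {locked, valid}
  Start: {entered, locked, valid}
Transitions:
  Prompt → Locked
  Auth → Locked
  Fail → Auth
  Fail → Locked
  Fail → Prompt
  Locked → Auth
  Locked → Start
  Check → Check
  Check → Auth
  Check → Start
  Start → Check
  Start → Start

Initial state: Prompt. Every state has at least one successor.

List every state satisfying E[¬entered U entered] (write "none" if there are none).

States satisfying ¬entered: {Check}.
States satisfying entered: {Prompt, Auth, Fail, Locked, Start}.
States satisfying E[¬entered U entered]: {Prompt, Auth, Fail, Locked, Check, Start}.

{Prompt, Auth, Fail, Locked, Check, Start}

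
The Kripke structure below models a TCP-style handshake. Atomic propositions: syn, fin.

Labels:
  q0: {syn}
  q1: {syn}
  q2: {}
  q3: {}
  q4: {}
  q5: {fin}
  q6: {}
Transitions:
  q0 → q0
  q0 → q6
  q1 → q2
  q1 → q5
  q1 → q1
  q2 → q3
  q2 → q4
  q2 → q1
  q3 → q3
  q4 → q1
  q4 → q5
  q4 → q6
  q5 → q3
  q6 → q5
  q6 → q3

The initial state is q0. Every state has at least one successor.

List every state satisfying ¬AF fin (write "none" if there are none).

States satisfying fin: {q5}.
States satisfying AF fin: {q5}.
States satisfying ¬AF fin: {q0, q1, q2, q3, q4, q6}.

{q0, q1, q2, q3, q4, q6}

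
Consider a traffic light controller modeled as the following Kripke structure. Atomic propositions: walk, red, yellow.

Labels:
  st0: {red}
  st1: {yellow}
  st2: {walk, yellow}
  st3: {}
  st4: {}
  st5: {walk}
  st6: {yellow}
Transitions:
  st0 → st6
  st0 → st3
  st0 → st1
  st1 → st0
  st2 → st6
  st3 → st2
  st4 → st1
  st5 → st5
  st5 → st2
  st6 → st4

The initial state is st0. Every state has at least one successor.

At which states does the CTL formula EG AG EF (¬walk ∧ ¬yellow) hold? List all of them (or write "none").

{st0, st1, st2, st3, st4, st5, st6}

States satisfying AG EF (¬walk ∧ ¬yellow): {st0, st1, st2, st3, st4, st5, st6}.
States satisfying EG AG EF (¬walk ∧ ¬yellow): {st0, st1, st2, st3, st4, st5, st6}.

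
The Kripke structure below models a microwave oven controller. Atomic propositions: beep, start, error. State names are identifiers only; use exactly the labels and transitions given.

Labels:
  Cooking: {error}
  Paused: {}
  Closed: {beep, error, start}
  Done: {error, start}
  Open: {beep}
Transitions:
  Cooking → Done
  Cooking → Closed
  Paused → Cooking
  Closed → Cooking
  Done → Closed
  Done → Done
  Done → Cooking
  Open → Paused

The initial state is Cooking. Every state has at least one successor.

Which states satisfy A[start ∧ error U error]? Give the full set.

States satisfying start ∧ error: {Closed, Done}.
States satisfying error: {Cooking, Closed, Done}.
States satisfying A[start ∧ error U error]: {Cooking, Closed, Done}.

{Cooking, Closed, Done}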